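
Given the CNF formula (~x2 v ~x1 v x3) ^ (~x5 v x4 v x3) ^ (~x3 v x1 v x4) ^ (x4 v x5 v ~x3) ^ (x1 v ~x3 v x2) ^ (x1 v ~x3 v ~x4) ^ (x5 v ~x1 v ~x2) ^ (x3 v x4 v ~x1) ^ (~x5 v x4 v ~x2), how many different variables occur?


Identify each distinct variable in the formula.
Variables found: x1, x2, x3, x4, x5.
Total distinct variables = 5.

5


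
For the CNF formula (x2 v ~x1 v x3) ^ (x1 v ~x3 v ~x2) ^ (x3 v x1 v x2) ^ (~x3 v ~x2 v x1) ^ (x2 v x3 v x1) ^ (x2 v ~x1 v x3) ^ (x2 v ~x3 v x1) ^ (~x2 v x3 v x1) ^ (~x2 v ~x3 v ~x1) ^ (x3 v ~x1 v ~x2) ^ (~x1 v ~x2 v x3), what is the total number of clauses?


Each group enclosed in parentheses joined by ^ is one clause.
Counting the conjuncts: 11 clauses.

11


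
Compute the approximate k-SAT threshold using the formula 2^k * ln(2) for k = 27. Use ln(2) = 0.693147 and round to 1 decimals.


Using the asymptotic formula: threshold ~ 2^k * ln(2).
2^27 = 134217728.
134217728 * 0.693147 = 93032615.5.

93032615.5


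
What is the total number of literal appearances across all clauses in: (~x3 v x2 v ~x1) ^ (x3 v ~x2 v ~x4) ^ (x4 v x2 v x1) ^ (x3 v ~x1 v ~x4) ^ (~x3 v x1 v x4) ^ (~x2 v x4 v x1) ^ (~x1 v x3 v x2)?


Clause lengths: 3, 3, 3, 3, 3, 3, 3.
Sum = 3 + 3 + 3 + 3 + 3 + 3 + 3 = 21.

21


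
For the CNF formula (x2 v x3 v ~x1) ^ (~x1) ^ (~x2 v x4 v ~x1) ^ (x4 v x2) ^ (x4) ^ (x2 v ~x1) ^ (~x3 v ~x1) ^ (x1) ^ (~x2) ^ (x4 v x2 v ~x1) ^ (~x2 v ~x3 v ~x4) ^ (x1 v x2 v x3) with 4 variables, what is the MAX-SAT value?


Enumerate all 16 truth assignments.
For each, count how many of the 12 clauses are satisfied.
The formula is not fully satisfiable, so the maximum is below 12.
Maximum simultaneously satisfiable clauses = 11.

11


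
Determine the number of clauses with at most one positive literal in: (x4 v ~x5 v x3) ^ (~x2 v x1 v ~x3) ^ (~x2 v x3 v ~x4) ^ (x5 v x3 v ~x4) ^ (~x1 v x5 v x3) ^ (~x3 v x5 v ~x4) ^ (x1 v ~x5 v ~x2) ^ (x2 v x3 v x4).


A Horn clause has at most one positive literal.
Clause 1: 2 positive lit(s) -> not Horn
Clause 2: 1 positive lit(s) -> Horn
Clause 3: 1 positive lit(s) -> Horn
Clause 4: 2 positive lit(s) -> not Horn
Clause 5: 2 positive lit(s) -> not Horn
Clause 6: 1 positive lit(s) -> Horn
Clause 7: 1 positive lit(s) -> Horn
Clause 8: 3 positive lit(s) -> not Horn
Total Horn clauses = 4.

4


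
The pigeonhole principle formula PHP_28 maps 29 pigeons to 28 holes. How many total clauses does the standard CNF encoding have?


The PHP encoding has two parts:
1) At-least-one-hole clauses: 29 (one per pigeon, each with 28 literals).
2) At-most-one-pigeon-per-hole clauses: 28 holes * C(29,2) = 28 * 406 = 11368.
Total clauses = 29 + 11368 = 11397.

11397


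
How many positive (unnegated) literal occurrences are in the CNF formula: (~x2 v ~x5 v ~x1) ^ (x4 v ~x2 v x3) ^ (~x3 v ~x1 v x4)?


Scan each clause for unnegated literals.
Clause 1: 0 positive; Clause 2: 2 positive; Clause 3: 1 positive.
Total positive literal occurrences = 3.

3


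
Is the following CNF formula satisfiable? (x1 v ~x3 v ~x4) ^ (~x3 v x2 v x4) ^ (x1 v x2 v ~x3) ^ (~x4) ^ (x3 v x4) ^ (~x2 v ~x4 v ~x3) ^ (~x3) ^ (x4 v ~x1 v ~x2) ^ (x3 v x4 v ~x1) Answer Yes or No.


Check all 16 possible truth assignments.
Number of satisfying assignments found: 0.
The formula is unsatisfiable.

No


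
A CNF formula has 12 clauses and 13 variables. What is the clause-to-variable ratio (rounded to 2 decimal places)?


Clause-to-variable ratio = clauses / variables.
12 / 13 = 0.92.

0.92


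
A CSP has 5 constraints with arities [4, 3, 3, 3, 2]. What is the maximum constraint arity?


The arities are: 4, 3, 3, 3, 2.
Scan for the maximum value.
Maximum arity = 4.

4


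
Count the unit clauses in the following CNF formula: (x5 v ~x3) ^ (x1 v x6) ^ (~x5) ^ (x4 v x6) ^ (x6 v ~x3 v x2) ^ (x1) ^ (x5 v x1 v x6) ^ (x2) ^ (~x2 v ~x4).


A unit clause contains exactly one literal.
Unit clauses found: (~x5), (x1), (x2).
Count = 3.

3


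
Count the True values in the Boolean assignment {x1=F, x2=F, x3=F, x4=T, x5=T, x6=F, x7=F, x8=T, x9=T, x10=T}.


The weight is the number of variables assigned True.
True variables: x4, x5, x8, x9, x10.
Weight = 5.

5


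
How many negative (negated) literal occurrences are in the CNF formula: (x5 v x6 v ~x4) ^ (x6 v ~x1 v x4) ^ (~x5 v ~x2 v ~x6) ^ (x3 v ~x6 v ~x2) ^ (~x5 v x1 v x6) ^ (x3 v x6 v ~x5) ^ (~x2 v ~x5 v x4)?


Scan each clause for negated literals.
Clause 1: 1 negative; Clause 2: 1 negative; Clause 3: 3 negative; Clause 4: 2 negative; Clause 5: 1 negative; Clause 6: 1 negative; Clause 7: 2 negative.
Total negative literal occurrences = 11.

11


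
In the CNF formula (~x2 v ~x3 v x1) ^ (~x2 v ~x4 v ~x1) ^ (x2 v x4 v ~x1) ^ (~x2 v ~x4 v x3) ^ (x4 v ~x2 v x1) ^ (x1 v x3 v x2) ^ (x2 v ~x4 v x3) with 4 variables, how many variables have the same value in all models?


Find all satisfying assignments: 5 model(s).
Check which variables have the same value in every model.
No variable is fixed across all models.
Backbone size = 0.

0


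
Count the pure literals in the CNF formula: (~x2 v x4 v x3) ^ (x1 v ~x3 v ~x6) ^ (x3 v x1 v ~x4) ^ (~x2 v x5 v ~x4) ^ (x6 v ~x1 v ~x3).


A pure literal appears in only one polarity across all clauses.
Pure literals: x2 (negative only), x5 (positive only).
Count = 2.

2


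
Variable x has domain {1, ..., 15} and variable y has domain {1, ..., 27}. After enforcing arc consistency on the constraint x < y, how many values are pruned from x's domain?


For the constraint x < y, x needs a supporting value in y's domain.
x can be at most 26 (one less than y's maximum).
Valid x values from domain: 15 out of 15.
Pruned = 15 - 15 = 0.

0


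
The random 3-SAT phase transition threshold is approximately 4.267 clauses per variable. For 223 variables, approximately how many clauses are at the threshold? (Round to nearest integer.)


The 3-SAT phase transition occurs at approximately 4.267 clauses per variable.
m = 4.267 * 223 = 951.541.
Rounded to nearest integer: 952.

952


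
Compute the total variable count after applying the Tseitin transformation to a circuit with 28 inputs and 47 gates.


The Tseitin transformation introduces one auxiliary variable per gate.
Total variables = inputs + gates = 28 + 47 = 75.

75


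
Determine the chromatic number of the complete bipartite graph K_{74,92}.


K_{74,92} is bipartite by definition: the two parts are independent sets, with every edge crossing between them.
Color all vertices in one part with color 1 and all vertices in the other part with color 2.
Since the graph has at least one edge, one color does not suffice.
Chromatic number = 2.

2


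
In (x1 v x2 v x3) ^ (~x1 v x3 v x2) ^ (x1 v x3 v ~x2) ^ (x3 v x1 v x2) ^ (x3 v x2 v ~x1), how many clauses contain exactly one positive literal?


A definite clause has exactly one positive literal.
Clause 1: 3 positive -> not definite
Clause 2: 2 positive -> not definite
Clause 3: 2 positive -> not definite
Clause 4: 3 positive -> not definite
Clause 5: 2 positive -> not definite
Definite clause count = 0.

0


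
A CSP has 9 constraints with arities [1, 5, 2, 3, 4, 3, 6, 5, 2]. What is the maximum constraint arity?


The arities are: 1, 5, 2, 3, 4, 3, 6, 5, 2.
Scan for the maximum value.
Maximum arity = 6.

6


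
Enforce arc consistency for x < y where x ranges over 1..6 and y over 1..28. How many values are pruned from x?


For the constraint x < y, x needs a supporting value in y's domain.
x can be at most 27 (one less than y's maximum).
Valid x values from domain: 6 out of 6.
Pruned = 6 - 6 = 0.

0


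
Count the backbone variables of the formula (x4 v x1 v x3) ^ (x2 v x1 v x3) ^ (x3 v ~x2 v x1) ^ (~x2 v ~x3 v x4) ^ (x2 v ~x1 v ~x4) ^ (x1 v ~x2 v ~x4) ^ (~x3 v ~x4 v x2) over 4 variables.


Find all satisfying assignments: 6 model(s).
Check which variables have the same value in every model.
No variable is fixed across all models.
Backbone size = 0.

0


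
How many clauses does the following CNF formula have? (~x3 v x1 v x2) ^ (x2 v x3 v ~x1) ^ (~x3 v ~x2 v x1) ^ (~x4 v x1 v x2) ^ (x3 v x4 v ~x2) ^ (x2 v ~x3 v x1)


Each group enclosed in parentheses joined by ^ is one clause.
Counting the conjuncts: 6 clauses.

6


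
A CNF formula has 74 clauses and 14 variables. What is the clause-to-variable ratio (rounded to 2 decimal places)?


Clause-to-variable ratio = clauses / variables.
74 / 14 = 5.29.

5.29


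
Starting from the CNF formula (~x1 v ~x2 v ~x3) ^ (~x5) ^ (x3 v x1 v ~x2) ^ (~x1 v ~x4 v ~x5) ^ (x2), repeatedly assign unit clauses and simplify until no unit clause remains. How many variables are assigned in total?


Unit propagation repeatedly assigns the literal in any unit clause, then simplifies.
Assignments in order: x5 = F, x2 = T.
No further unit clauses remain.
Total variables assigned = 2.

2


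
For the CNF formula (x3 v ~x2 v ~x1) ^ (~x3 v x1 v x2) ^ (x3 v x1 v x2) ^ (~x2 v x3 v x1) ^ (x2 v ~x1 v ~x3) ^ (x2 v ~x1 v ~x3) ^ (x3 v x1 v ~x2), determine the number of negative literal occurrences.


Scan each clause for negated literals.
Clause 1: 2 negative; Clause 2: 1 negative; Clause 3: 0 negative; Clause 4: 1 negative; Clause 5: 2 negative; Clause 6: 2 negative; Clause 7: 1 negative.
Total negative literal occurrences = 9.

9


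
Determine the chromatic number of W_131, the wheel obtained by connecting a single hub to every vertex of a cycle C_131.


W_131 consists of the cycle C_131 together with a hub vertex adjacent to every cycle vertex.
The cycle C_131 needs 3 colors (odd cycle -> 3).
The hub is adjacent to every cycle vertex, so it must receive a new color distinct from all of them.
Chromatic number = 3 + 1 = 4.

4


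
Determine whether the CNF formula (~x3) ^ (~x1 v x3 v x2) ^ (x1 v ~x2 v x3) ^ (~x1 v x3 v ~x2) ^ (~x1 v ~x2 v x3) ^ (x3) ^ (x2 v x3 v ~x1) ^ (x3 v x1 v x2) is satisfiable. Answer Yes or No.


Check all 8 possible truth assignments.
Number of satisfying assignments found: 0.
The formula is unsatisfiable.

No


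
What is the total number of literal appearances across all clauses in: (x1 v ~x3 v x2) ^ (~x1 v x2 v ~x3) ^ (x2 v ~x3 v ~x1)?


Clause lengths: 3, 3, 3.
Sum = 3 + 3 + 3 = 9.

9


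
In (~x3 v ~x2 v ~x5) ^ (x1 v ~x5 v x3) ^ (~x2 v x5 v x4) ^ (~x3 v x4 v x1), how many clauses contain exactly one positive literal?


A definite clause has exactly one positive literal.
Clause 1: 0 positive -> not definite
Clause 2: 2 positive -> not definite
Clause 3: 2 positive -> not definite
Clause 4: 2 positive -> not definite
Definite clause count = 0.

0


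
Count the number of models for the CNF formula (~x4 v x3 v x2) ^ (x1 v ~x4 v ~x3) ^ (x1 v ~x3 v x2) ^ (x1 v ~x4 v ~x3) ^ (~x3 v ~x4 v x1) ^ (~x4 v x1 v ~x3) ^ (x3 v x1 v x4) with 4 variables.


Enumerate all 16 truth assignments over 4 variables.
Test each against every clause.
Satisfying assignments found: 9.

9


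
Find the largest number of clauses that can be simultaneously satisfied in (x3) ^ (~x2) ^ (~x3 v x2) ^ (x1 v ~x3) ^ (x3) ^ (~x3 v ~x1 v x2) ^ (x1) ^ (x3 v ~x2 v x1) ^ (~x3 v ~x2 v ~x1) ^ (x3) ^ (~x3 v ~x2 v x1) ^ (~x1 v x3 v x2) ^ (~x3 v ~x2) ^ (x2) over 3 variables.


Enumerate all 8 truth assignments.
For each, count how many of the 14 clauses are satisfied.
The formula is not fully satisfiable, so the maximum is below 14.
Maximum simultaneously satisfiable clauses = 11.

11


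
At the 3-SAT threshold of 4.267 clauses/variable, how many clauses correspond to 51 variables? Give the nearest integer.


The 3-SAT phase transition occurs at approximately 4.267 clauses per variable.
m = 4.267 * 51 = 217.617.
Rounded to nearest integer: 218.

218


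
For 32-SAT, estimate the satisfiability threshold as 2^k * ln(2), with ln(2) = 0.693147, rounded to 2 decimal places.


Using the asymptotic formula: threshold ~ 2^k * ln(2).
2^32 = 4294967296.
4294967296 * 0.693147 = 2977043696.32.

2977043696.32


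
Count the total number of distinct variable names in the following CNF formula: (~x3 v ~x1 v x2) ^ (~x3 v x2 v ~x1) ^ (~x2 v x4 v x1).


Identify each distinct variable in the formula.
Variables found: x1, x2, x3, x4.
Total distinct variables = 4.

4


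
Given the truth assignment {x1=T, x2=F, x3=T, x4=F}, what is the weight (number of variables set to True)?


The weight is the number of variables assigned True.
True variables: x1, x3.
Weight = 2.

2


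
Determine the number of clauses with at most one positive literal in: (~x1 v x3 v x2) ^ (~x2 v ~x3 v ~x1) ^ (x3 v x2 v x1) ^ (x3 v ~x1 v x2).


A Horn clause has at most one positive literal.
Clause 1: 2 positive lit(s) -> not Horn
Clause 2: 0 positive lit(s) -> Horn
Clause 3: 3 positive lit(s) -> not Horn
Clause 4: 2 positive lit(s) -> not Horn
Total Horn clauses = 1.

1


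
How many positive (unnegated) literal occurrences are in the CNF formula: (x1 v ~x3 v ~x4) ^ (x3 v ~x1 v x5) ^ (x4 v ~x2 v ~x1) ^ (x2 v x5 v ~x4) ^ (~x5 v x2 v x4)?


Scan each clause for unnegated literals.
Clause 1: 1 positive; Clause 2: 2 positive; Clause 3: 1 positive; Clause 4: 2 positive; Clause 5: 2 positive.
Total positive literal occurrences = 8.

8


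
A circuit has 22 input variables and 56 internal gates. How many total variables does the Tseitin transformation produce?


The Tseitin transformation introduces one auxiliary variable per gate.
Total variables = inputs + gates = 22 + 56 = 78.

78


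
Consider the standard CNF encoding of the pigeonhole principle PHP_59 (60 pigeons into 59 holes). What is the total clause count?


The PHP encoding has two parts:
1) At-least-one-hole clauses: 60 (one per pigeon, each with 59 literals).
2) At-most-one-pigeon-per-hole clauses: 59 holes * C(60,2) = 59 * 1770 = 104430.
Total clauses = 60 + 104430 = 104490.

104490


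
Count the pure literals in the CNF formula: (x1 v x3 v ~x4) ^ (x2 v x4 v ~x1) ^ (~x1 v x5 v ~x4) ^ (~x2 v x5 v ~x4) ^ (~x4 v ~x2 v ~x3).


A pure literal appears in only one polarity across all clauses.
Pure literals: x5 (positive only).
Count = 1.

1


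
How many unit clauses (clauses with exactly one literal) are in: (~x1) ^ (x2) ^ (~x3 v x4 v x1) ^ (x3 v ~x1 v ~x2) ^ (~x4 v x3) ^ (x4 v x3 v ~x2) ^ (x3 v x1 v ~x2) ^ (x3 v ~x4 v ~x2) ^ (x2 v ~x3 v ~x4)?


A unit clause contains exactly one literal.
Unit clauses found: (~x1), (x2).
Count = 2.

2


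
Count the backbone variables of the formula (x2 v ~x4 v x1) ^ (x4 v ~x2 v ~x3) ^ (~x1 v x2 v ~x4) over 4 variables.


Find all satisfying assignments: 10 model(s).
Check which variables have the same value in every model.
No variable is fixed across all models.
Backbone size = 0.

0


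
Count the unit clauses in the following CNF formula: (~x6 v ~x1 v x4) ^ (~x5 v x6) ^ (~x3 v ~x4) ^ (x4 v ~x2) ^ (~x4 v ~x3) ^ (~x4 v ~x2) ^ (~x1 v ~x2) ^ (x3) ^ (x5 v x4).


A unit clause contains exactly one literal.
Unit clauses found: (x3).
Count = 1.

1


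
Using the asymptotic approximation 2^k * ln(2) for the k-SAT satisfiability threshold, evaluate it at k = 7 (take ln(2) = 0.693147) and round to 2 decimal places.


Using the asymptotic formula: threshold ~ 2^k * ln(2).
2^7 = 128.
128 * 0.693147 = 88.72.

88.72


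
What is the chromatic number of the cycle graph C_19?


An odd cycle cannot be 2-colored: alternating two colors around the cycle returns to the start with a conflict.
Since 19 is odd, three colors are required (and three suffice).
Chromatic number = 3.

3


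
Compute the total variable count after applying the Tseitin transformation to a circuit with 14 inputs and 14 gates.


The Tseitin transformation introduces one auxiliary variable per gate.
Total variables = inputs + gates = 14 + 14 = 28.

28


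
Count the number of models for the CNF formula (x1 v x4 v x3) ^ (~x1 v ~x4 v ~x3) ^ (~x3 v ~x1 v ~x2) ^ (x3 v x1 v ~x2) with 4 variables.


Enumerate all 16 truth assignments over 4 variables.
Test each against every clause.
Satisfying assignments found: 10.

10


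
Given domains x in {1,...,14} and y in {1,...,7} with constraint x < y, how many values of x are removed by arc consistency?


For the constraint x < y, x needs a supporting value in y's domain.
x can be at most 6 (one less than y's maximum).
Valid x values from domain: 6 out of 14.
Pruned = 14 - 6 = 8.

8


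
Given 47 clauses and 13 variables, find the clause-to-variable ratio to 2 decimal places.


Clause-to-variable ratio = clauses / variables.
47 / 13 = 3.62.

3.62


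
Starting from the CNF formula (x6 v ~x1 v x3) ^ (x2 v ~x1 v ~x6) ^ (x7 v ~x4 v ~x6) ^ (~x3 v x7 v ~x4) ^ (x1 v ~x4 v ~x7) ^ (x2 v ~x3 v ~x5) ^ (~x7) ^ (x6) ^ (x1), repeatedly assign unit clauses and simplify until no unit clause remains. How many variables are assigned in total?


Unit propagation repeatedly assigns the literal in any unit clause, then simplifies.
Assignments in order: x7 = F, x6 = T, x4 = F, x1 = T, x2 = T.
No further unit clauses remain.
Total variables assigned = 5.

5


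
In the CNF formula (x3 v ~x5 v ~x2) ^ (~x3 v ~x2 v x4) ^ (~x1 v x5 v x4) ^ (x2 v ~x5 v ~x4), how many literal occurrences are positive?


Scan each clause for unnegated literals.
Clause 1: 1 positive; Clause 2: 1 positive; Clause 3: 2 positive; Clause 4: 1 positive.
Total positive literal occurrences = 5.

5


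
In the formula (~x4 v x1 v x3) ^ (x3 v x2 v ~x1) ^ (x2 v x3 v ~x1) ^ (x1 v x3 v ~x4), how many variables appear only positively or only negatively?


A pure literal appears in only one polarity across all clauses.
Pure literals: x2 (positive only), x3 (positive only), x4 (negative only).
Count = 3.

3


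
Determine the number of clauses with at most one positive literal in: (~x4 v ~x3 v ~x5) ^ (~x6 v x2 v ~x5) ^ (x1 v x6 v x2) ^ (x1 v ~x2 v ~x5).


A Horn clause has at most one positive literal.
Clause 1: 0 positive lit(s) -> Horn
Clause 2: 1 positive lit(s) -> Horn
Clause 3: 3 positive lit(s) -> not Horn
Clause 4: 1 positive lit(s) -> Horn
Total Horn clauses = 3.

3


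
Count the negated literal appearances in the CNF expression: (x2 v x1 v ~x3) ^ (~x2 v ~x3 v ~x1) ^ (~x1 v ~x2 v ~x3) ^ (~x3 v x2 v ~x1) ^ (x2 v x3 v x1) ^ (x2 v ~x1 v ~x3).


Scan each clause for negated literals.
Clause 1: 1 negative; Clause 2: 3 negative; Clause 3: 3 negative; Clause 4: 2 negative; Clause 5: 0 negative; Clause 6: 2 negative.
Total negative literal occurrences = 11.

11


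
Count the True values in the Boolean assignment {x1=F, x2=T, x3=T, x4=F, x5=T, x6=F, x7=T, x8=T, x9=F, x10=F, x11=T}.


The weight is the number of variables assigned True.
True variables: x2, x3, x5, x7, x8, x11.
Weight = 6.

6


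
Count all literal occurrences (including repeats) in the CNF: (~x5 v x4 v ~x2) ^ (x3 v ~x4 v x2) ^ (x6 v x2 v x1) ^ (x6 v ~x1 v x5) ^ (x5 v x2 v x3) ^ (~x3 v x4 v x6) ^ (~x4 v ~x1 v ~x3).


Clause lengths: 3, 3, 3, 3, 3, 3, 3.
Sum = 3 + 3 + 3 + 3 + 3 + 3 + 3 = 21.

21


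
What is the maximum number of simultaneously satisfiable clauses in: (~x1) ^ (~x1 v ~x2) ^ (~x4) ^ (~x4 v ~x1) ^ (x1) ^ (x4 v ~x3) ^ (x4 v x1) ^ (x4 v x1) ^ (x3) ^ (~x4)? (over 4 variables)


Enumerate all 16 truth assignments.
For each, count how many of the 10 clauses are satisfied.
The formula is not fully satisfiable, so the maximum is below 10.
Maximum simultaneously satisfiable clauses = 8.

8


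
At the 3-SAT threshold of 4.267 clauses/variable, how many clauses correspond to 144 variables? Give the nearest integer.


The 3-SAT phase transition occurs at approximately 4.267 clauses per variable.
m = 4.267 * 144 = 614.448.
Rounded to nearest integer: 614.

614


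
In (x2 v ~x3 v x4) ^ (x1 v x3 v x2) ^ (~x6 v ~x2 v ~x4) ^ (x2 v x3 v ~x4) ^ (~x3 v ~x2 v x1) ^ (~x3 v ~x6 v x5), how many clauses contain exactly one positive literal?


A definite clause has exactly one positive literal.
Clause 1: 2 positive -> not definite
Clause 2: 3 positive -> not definite
Clause 3: 0 positive -> not definite
Clause 4: 2 positive -> not definite
Clause 5: 1 positive -> definite
Clause 6: 1 positive -> definite
Definite clause count = 2.

2


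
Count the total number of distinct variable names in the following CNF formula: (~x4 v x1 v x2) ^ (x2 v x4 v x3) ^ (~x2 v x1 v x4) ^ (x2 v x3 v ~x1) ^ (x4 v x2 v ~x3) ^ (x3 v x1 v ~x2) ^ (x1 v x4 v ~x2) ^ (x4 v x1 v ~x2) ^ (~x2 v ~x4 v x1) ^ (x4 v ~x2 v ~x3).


Identify each distinct variable in the formula.
Variables found: x1, x2, x3, x4.
Total distinct variables = 4.

4


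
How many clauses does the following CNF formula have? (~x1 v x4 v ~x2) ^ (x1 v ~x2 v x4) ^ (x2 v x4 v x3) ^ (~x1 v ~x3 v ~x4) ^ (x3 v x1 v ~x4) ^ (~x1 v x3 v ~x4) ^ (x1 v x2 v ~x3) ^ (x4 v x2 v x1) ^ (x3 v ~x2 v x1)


Each group enclosed in parentheses joined by ^ is one clause.
Counting the conjuncts: 9 clauses.

9


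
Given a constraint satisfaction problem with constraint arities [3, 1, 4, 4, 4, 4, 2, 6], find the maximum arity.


The arities are: 3, 1, 4, 4, 4, 4, 2, 6.
Scan for the maximum value.
Maximum arity = 6.

6


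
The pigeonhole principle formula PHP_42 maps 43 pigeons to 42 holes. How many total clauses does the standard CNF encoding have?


The PHP encoding has two parts:
1) At-least-one-hole clauses: 43 (one per pigeon, each with 42 literals).
2) At-most-one-pigeon-per-hole clauses: 42 holes * C(43,2) = 42 * 903 = 37926.
Total clauses = 43 + 37926 = 37969.

37969


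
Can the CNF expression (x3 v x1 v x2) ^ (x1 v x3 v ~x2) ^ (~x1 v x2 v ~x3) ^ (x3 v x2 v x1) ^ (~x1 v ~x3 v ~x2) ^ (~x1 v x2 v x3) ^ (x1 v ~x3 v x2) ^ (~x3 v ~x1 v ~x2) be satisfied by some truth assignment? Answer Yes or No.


Check all 8 possible truth assignments.
Number of satisfying assignments found: 2.
The formula is satisfiable.

Yes


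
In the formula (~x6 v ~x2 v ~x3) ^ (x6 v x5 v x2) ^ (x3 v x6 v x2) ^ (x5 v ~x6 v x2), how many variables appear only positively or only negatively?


A pure literal appears in only one polarity across all clauses.
Pure literals: x5 (positive only).
Count = 1.

1


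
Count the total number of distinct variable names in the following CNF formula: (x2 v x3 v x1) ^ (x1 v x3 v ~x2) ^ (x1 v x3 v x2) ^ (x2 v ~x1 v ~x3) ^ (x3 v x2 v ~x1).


Identify each distinct variable in the formula.
Variables found: x1, x2, x3.
Total distinct variables = 3.

3


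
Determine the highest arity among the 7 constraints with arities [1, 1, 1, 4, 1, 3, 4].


The arities are: 1, 1, 1, 4, 1, 3, 4.
Scan for the maximum value.
Maximum arity = 4.

4


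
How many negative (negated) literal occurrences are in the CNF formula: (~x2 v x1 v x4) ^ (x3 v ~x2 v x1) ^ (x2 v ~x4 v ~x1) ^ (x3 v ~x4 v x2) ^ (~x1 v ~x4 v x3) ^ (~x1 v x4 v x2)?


Scan each clause for negated literals.
Clause 1: 1 negative; Clause 2: 1 negative; Clause 3: 2 negative; Clause 4: 1 negative; Clause 5: 2 negative; Clause 6: 1 negative.
Total negative literal occurrences = 8.

8


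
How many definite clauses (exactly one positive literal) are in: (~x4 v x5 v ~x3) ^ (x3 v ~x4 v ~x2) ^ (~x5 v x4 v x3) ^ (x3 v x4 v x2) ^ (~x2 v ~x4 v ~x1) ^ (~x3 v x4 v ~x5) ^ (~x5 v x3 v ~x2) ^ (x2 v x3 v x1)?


A definite clause has exactly one positive literal.
Clause 1: 1 positive -> definite
Clause 2: 1 positive -> definite
Clause 3: 2 positive -> not definite
Clause 4: 3 positive -> not definite
Clause 5: 0 positive -> not definite
Clause 6: 1 positive -> definite
Clause 7: 1 positive -> definite
Clause 8: 3 positive -> not definite
Definite clause count = 4.

4


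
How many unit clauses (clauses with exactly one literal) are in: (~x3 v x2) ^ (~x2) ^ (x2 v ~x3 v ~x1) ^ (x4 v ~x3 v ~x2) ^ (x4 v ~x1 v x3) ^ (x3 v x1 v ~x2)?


A unit clause contains exactly one literal.
Unit clauses found: (~x2).
Count = 1.

1


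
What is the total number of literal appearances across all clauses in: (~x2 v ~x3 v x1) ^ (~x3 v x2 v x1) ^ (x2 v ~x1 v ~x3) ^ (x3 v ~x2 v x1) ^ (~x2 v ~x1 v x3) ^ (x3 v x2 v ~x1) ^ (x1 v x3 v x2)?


Clause lengths: 3, 3, 3, 3, 3, 3, 3.
Sum = 3 + 3 + 3 + 3 + 3 + 3 + 3 = 21.

21


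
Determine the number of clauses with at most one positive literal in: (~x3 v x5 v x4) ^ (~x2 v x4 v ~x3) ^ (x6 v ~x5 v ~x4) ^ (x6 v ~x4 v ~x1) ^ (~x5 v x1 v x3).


A Horn clause has at most one positive literal.
Clause 1: 2 positive lit(s) -> not Horn
Clause 2: 1 positive lit(s) -> Horn
Clause 3: 1 positive lit(s) -> Horn
Clause 4: 1 positive lit(s) -> Horn
Clause 5: 2 positive lit(s) -> not Horn
Total Horn clauses = 3.

3


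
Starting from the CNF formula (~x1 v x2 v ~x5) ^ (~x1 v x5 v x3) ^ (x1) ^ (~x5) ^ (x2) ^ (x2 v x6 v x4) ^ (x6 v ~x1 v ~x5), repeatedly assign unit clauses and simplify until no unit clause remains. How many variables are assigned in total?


Unit propagation repeatedly assigns the literal in any unit clause, then simplifies.
Assignments in order: x1 = T, x5 = F, x3 = T, x2 = T.
No further unit clauses remain.
Total variables assigned = 4.

4


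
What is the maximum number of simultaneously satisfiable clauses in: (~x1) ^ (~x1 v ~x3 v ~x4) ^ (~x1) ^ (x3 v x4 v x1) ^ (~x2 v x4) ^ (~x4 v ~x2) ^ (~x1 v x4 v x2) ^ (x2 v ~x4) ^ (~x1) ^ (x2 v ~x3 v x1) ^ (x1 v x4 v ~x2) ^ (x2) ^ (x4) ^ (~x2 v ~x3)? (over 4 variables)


Enumerate all 16 truth assignments.
For each, count how many of the 14 clauses are satisfied.
The formula is not fully satisfiable, so the maximum is below 14.
Maximum simultaneously satisfiable clauses = 13.

13


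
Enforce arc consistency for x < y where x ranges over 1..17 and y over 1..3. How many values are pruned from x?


For the constraint x < y, x needs a supporting value in y's domain.
x can be at most 2 (one less than y's maximum).
Valid x values from domain: 2 out of 17.
Pruned = 17 - 2 = 15.

15


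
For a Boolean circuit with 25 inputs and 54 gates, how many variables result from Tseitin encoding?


The Tseitin transformation introduces one auxiliary variable per gate.
Total variables = inputs + gates = 25 + 54 = 79.

79


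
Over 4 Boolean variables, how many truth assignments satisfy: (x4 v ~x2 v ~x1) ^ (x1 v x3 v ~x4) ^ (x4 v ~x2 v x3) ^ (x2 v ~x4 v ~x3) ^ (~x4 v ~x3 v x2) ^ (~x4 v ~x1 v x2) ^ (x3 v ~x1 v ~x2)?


Enumerate all 16 truth assignments over 4 variables.
Test each against every clause.
Satisfying assignments found: 7.

7


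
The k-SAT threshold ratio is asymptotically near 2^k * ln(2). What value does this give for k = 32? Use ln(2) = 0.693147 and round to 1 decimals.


Using the asymptotic formula: threshold ~ 2^k * ln(2).
2^32 = 4294967296.
4294967296 * 0.693147 = 2977043696.3.

2977043696.3


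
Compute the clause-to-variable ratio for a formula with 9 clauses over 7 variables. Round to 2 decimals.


Clause-to-variable ratio = clauses / variables.
9 / 7 = 1.29.

1.29


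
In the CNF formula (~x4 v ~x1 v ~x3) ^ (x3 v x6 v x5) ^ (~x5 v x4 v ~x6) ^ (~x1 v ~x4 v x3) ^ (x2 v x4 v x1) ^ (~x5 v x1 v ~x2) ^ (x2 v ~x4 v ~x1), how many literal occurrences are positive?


Scan each clause for unnegated literals.
Clause 1: 0 positive; Clause 2: 3 positive; Clause 3: 1 positive; Clause 4: 1 positive; Clause 5: 3 positive; Clause 6: 1 positive; Clause 7: 1 positive.
Total positive literal occurrences = 10.

10


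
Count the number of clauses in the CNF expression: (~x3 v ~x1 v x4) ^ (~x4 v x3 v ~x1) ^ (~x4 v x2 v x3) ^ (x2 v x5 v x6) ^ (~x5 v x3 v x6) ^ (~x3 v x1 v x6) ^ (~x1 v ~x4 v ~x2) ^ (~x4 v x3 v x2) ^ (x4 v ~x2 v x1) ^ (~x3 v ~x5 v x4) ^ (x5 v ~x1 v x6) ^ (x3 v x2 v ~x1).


Each group enclosed in parentheses joined by ^ is one clause.
Counting the conjuncts: 12 clauses.

12


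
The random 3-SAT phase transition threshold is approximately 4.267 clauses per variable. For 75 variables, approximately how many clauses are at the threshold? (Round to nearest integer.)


The 3-SAT phase transition occurs at approximately 4.267 clauses per variable.
m = 4.267 * 75 = 320.025.
Rounded to nearest integer: 320.

320


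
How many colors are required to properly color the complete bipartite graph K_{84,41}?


K_{84,41} is bipartite by definition: the two parts are independent sets, with every edge crossing between them.
Color all vertices in one part with color 1 and all vertices in the other part with color 2.
Since the graph has at least one edge, one color does not suffice.
Chromatic number = 2.

2


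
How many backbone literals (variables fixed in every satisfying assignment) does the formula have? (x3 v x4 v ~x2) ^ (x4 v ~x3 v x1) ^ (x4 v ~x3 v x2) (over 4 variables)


Find all satisfying assignments: 11 model(s).
Check which variables have the same value in every model.
No variable is fixed across all models.
Backbone size = 0.

0


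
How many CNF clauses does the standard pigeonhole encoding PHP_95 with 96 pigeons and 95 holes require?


The PHP encoding has two parts:
1) At-least-one-hole clauses: 96 (one per pigeon, each with 95 literals).
2) At-most-one-pigeon-per-hole clauses: 95 holes * C(96,2) = 95 * 4560 = 433200.
Total clauses = 96 + 433200 = 433296.

433296


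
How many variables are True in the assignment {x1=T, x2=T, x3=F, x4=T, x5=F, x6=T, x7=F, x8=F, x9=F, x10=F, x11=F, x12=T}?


The weight is the number of variables assigned True.
True variables: x1, x2, x4, x6, x12.
Weight = 5.

5


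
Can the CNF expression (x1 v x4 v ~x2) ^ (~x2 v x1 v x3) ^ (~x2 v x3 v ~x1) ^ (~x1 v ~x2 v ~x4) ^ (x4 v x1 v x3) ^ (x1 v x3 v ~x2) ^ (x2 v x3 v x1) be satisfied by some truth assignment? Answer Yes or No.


Check all 16 possible truth assignments.
Number of satisfying assignments found: 8.
The formula is satisfiable.

Yes


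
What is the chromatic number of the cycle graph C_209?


An odd cycle cannot be 2-colored: alternating two colors around the cycle returns to the start with a conflict.
Since 209 is odd, three colors are required (and three suffice).
Chromatic number = 3.

3


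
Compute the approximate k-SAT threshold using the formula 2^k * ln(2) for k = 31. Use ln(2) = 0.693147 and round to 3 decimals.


Using the asymptotic formula: threshold ~ 2^k * ln(2).
2^31 = 2147483648.
2147483648 * 0.693147 = 1488521848.16.

1488521848.16


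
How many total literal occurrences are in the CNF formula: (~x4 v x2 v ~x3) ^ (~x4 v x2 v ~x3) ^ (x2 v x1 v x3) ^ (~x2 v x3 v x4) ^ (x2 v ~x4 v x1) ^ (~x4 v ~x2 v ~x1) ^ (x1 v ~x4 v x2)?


Clause lengths: 3, 3, 3, 3, 3, 3, 3.
Sum = 3 + 3 + 3 + 3 + 3 + 3 + 3 = 21.

21


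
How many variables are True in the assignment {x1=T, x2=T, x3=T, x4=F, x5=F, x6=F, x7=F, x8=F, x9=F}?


The weight is the number of variables assigned True.
True variables: x1, x2, x3.
Weight = 3.

3


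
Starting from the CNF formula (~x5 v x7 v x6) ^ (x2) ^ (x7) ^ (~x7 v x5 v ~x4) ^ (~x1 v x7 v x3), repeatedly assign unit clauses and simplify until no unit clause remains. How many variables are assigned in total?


Unit propagation repeatedly assigns the literal in any unit clause, then simplifies.
Assignments in order: x2 = T, x7 = T.
No further unit clauses remain.
Total variables assigned = 2.

2


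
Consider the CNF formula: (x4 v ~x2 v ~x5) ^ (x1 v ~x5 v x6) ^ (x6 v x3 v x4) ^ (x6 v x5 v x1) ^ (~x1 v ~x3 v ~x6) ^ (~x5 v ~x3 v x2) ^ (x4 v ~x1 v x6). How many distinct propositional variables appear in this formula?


Identify each distinct variable in the formula.
Variables found: x1, x2, x3, x4, x5, x6.
Total distinct variables = 6.

6


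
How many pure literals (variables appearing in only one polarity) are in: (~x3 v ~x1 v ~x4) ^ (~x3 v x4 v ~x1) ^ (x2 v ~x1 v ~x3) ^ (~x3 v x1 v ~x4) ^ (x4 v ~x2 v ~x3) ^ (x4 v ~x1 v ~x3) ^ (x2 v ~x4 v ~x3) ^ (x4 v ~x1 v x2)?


A pure literal appears in only one polarity across all clauses.
Pure literals: x3 (negative only).
Count = 1.

1


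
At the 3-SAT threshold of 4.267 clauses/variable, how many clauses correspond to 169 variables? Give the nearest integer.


The 3-SAT phase transition occurs at approximately 4.267 clauses per variable.
m = 4.267 * 169 = 721.123.
Rounded to nearest integer: 721.

721


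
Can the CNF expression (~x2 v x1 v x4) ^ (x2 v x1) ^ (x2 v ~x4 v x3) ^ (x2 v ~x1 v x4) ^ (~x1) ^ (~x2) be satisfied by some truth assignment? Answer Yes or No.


Check all 16 possible truth assignments.
Number of satisfying assignments found: 0.
The formula is unsatisfiable.

No


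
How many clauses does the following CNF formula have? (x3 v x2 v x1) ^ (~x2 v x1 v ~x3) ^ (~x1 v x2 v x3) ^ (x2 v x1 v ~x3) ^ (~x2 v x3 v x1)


Each group enclosed in parentheses joined by ^ is one clause.
Counting the conjuncts: 5 clauses.

5


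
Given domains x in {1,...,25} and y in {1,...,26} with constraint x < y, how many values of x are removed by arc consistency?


For the constraint x < y, x needs a supporting value in y's domain.
x can be at most 25 (one less than y's maximum).
Valid x values from domain: 25 out of 25.
Pruned = 25 - 25 = 0.

0


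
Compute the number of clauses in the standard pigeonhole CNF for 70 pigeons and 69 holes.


The PHP encoding has two parts:
1) At-least-one-hole clauses: 70 (one per pigeon, each with 69 literals).
2) At-most-one-pigeon-per-hole clauses: 69 holes * C(70,2) = 69 * 2415 = 166635.
Total clauses = 70 + 166635 = 166705.

166705


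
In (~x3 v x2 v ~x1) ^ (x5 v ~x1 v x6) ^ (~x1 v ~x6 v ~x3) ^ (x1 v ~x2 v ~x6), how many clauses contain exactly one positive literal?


A definite clause has exactly one positive literal.
Clause 1: 1 positive -> definite
Clause 2: 2 positive -> not definite
Clause 3: 0 positive -> not definite
Clause 4: 1 positive -> definite
Definite clause count = 2.

2


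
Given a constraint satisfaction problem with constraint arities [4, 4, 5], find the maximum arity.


The arities are: 4, 4, 5.
Scan for the maximum value.
Maximum arity = 5.

5


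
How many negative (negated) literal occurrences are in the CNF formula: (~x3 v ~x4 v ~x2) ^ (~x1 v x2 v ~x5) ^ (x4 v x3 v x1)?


Scan each clause for negated literals.
Clause 1: 3 negative; Clause 2: 2 negative; Clause 3: 0 negative.
Total negative literal occurrences = 5.

5


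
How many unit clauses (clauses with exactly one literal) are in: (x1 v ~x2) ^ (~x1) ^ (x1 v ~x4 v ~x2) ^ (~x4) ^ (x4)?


A unit clause contains exactly one literal.
Unit clauses found: (~x1), (~x4), (x4).
Count = 3.

3


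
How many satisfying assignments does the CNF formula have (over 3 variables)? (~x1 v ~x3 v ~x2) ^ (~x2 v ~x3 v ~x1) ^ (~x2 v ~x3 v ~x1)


Enumerate all 8 truth assignments over 3 variables.
Test each against every clause.
Satisfying assignments found: 7.

7


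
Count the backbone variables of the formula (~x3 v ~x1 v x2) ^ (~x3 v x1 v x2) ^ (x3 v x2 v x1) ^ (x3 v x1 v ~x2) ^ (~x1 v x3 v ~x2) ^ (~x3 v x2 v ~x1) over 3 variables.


Find all satisfying assignments: 3 model(s).
Check which variables have the same value in every model.
No variable is fixed across all models.
Backbone size = 0.

0


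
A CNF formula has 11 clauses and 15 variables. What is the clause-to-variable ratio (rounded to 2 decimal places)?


Clause-to-variable ratio = clauses / variables.
11 / 15 = 0.73.

0.73


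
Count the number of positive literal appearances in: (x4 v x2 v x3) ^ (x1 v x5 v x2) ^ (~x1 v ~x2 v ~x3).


Scan each clause for unnegated literals.
Clause 1: 3 positive; Clause 2: 3 positive; Clause 3: 0 positive.
Total positive literal occurrences = 6.

6


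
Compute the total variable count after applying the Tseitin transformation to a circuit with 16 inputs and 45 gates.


The Tseitin transformation introduces one auxiliary variable per gate.
Total variables = inputs + gates = 16 + 45 = 61.

61


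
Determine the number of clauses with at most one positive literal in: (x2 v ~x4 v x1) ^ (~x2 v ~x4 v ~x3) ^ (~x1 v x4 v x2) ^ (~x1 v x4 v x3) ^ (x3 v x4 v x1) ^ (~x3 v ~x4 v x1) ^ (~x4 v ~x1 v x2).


A Horn clause has at most one positive literal.
Clause 1: 2 positive lit(s) -> not Horn
Clause 2: 0 positive lit(s) -> Horn
Clause 3: 2 positive lit(s) -> not Horn
Clause 4: 2 positive lit(s) -> not Horn
Clause 5: 3 positive lit(s) -> not Horn
Clause 6: 1 positive lit(s) -> Horn
Clause 7: 1 positive lit(s) -> Horn
Total Horn clauses = 3.

3


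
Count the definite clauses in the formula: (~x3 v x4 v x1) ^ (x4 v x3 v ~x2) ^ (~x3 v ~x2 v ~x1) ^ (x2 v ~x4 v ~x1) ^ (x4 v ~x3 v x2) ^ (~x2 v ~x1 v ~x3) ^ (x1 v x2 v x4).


A definite clause has exactly one positive literal.
Clause 1: 2 positive -> not definite
Clause 2: 2 positive -> not definite
Clause 3: 0 positive -> not definite
Clause 4: 1 positive -> definite
Clause 5: 2 positive -> not definite
Clause 6: 0 positive -> not definite
Clause 7: 3 positive -> not definite
Definite clause count = 1.

1


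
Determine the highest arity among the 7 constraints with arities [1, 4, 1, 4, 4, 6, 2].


The arities are: 1, 4, 1, 4, 4, 6, 2.
Scan for the maximum value.
Maximum arity = 6.

6


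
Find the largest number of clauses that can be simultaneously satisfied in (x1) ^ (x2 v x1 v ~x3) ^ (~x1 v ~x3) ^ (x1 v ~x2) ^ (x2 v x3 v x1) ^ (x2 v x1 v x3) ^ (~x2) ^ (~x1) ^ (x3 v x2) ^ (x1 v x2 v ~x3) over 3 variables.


Enumerate all 8 truth assignments.
For each, count how many of the 10 clauses are satisfied.
The formula is not fully satisfiable, so the maximum is below 10.
Maximum simultaneously satisfiable clauses = 8.

8


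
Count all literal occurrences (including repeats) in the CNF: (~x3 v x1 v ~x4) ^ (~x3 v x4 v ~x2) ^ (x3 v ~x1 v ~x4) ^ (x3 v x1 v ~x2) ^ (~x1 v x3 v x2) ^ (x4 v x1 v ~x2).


Clause lengths: 3, 3, 3, 3, 3, 3.
Sum = 3 + 3 + 3 + 3 + 3 + 3 = 18.

18


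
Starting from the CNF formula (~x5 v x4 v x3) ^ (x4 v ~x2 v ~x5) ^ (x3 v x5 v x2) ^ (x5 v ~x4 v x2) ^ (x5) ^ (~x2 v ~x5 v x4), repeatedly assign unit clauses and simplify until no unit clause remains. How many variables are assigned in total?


Unit propagation repeatedly assigns the literal in any unit clause, then simplifies.
Assignments in order: x5 = T.
No further unit clauses remain.
Total variables assigned = 1.

1


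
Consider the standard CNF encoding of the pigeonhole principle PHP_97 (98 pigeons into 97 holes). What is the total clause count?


The PHP encoding has two parts:
1) At-least-one-hole clauses: 98 (one per pigeon, each with 97 literals).
2) At-most-one-pigeon-per-hole clauses: 97 holes * C(98,2) = 97 * 4753 = 461041.
Total clauses = 98 + 461041 = 461139.

461139


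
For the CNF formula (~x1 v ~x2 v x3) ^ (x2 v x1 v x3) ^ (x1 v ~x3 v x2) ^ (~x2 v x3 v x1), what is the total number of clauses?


Each group enclosed in parentheses joined by ^ is one clause.
Counting the conjuncts: 4 clauses.

4


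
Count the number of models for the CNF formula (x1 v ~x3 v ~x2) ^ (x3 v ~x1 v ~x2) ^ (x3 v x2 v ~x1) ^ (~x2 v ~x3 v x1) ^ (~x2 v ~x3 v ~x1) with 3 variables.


Enumerate all 8 truth assignments over 3 variables.
Test each against every clause.
Satisfying assignments found: 4.

4


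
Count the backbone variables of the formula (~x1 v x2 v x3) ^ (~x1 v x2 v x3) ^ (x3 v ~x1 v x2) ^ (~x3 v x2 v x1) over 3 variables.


Find all satisfying assignments: 6 model(s).
Check which variables have the same value in every model.
No variable is fixed across all models.
Backbone size = 0.

0


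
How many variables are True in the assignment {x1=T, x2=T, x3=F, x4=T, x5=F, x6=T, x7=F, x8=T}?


The weight is the number of variables assigned True.
True variables: x1, x2, x4, x6, x8.
Weight = 5.

5


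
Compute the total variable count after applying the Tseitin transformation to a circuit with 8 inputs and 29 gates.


The Tseitin transformation introduces one auxiliary variable per gate.
Total variables = inputs + gates = 8 + 29 = 37.

37


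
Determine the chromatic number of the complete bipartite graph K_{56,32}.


K_{56,32} is bipartite by definition: the two parts are independent sets, with every edge crossing between them.
Color all vertices in one part with color 1 and all vertices in the other part with color 2.
Since the graph has at least one edge, one color does not suffice.
Chromatic number = 2.

2
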